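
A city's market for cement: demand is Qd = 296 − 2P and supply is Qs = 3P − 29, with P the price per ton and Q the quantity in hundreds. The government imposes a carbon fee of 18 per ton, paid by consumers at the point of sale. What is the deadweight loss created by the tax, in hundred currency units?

Before the tax: set 296 − 2P = 3P − 29 → P* = 65, Q* = 166.
With the tax collected from consumers, demand (in seller-price terms) shifts: Qd = 296 − 2(P + 18).
Solving gives Q = 144.4 with consumers paying 75.8 and suppliers receiving 57.8 (the 18 wedge).
Quantity falls by |ΔQ| = |166 − 144.4| = 21.6.
DWL = ½ · t · |ΔQ| = ½ · 18 · 21.6 = 194.4.

Deadweight loss = 194.4 hundred.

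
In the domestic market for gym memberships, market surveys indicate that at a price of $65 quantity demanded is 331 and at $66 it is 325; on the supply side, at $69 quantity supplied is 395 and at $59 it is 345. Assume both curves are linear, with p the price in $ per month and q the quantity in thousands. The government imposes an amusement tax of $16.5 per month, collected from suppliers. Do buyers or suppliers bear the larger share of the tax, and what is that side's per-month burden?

Demand slope: (325 − 331)/(66 − 65) = -6, so qd = 721 − 6p.
Supply slope: (345 − 395)/(59 − 69) = 5, so qs = 5p + 50.
Before the tax: set 721 − 6p = 5p + 50 → p* = $61, q* = 355.
With the tax collected from suppliers, supply shifts: qs = 5(p − 16.5) + 50.
New equilibrium: buyers pay $68.5, suppliers receive $52, q = 310. (Wedge: pb − ps = 16.5.)
Per-month burden: buyers $7.5, suppliers $9.
Suppliers take the larger share because supply is less price-elastic here (demand slope 6 vs supply slope 5).

Suppliers bear the larger share: $9 per month.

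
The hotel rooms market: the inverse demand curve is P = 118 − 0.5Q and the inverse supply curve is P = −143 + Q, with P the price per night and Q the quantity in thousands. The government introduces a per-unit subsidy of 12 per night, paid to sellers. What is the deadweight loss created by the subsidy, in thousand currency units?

Deadweight loss = 48 thousand.

Rewrite in direct form: Qd = 236 − 2P and Qs = P + 143.
Before the subsidy: set 236 − 2P = P + 143 → P* = 31, Q* = 174.
With a per-unit subsidy paid to sellers, each receives P + 12 per unit sold, so supply becomes Qs = (P + 12) + 143.
Solving gives Q = 182 with buyers paying 27 and sellers receiving 39 (the 12 wedge).
Quantity rises by |ΔQ| = |174 − 182| = 8.
DWL = ½ · t · |ΔQ| = ½ · 12 · 8 = 48.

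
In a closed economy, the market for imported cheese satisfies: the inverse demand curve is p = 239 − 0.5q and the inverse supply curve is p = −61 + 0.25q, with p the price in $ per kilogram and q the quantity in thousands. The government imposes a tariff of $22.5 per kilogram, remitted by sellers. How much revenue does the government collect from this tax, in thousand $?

Inverting to q(p) form: qd = 478 − 2p; qs = 4p + 244.
Without the tax, 478 − 2p = 4p + 244 gives 6p = 234, so p* = $39 and q* = 400.
With the tax collected from sellers, supply shifts: qs = 4(p − 22.5) + 244.
Solving gives q = 370 with consumers paying $54 and sellers receiving $31.5 (the $22.5 wedge).
Revenue = t · Q = 22.5 · 370 = $8325.

Tax revenue = $8325 thousand.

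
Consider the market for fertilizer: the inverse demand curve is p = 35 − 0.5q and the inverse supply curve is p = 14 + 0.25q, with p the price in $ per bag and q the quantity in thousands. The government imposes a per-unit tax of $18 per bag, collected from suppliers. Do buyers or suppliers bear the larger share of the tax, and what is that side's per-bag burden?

Buyers bear the larger share: $12 per bag.

Inverting to q(p) form: qd = 70 − 2p; qs = 4p − 56.
Before the tax: set 70 − 2p = 4p − 56 → p* = $21, q* = 28.
With the tax collected from suppliers, supply shifts: qs = 4(p − 18) − 56.
Solving gives q = 4 with buyers paying $33 and suppliers receiving $15 (the $18 wedge).
Per-bag burden: buyers $12, suppliers $6.
Buyers take the larger share because demand is less price-elastic here (demand slope 2 vs supply slope 4).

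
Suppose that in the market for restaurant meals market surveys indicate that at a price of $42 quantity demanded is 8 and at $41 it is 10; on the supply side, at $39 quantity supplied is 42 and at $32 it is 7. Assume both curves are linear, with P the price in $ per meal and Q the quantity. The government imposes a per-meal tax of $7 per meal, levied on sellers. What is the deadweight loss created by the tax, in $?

Demand slope: (10 − 8)/(41 − 42) = -2, so Qd = 92 − 2P.
Supply slope: (7 − 42)/(32 − 39) = 5, so Qs = 5P − 153.
Without the tax, 92 − 2P = 5P − 153 gives 7P = 245, so P* = $35 and Q* = 22.
With the tax collected from sellers, supply shifts: Qs = 5(P − 7) − 153.
Solving gives Q = 12 with consumers paying $40 and sellers receiving $33 (the $7 wedge).
Quantity falls by |ΔQ| = |22 − 12| = 10.
DWL = ½ · t · |ΔQ| = ½ · 7 · 10 = $35.

Deadweight loss = $35.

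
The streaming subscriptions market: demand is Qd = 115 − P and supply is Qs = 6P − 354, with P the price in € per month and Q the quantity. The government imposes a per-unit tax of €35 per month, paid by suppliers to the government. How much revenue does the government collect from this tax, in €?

Tax revenue = €630.

Before the tax: set 115 − P = 6P − 354 → P* = €67, Q* = 48.
With the tax collected from suppliers, supply shifts: Qs = 6(P − 35) − 354.
Solving gives Q = 18 with consumers paying €97 and suppliers receiving €62 (the €35 wedge).
Revenue = t · Q = 35 · 18 = €630.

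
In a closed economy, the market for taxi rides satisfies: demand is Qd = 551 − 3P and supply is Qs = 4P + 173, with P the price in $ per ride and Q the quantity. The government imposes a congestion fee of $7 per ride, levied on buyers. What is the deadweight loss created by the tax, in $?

Without the tax, 551 − 3P = 4P + 173 gives 7P = 378, so P* = $54 and Q* = 389.
With the tax collected from buyers, demand (in seller-price terms) shifts: Qd = 551 − 3(P + 7).
New equilibrium: buyers pay $58, producers receive $51, Q = 377. (Wedge: Pb − Ps = 7.)
Quantity falls by |ΔQ| = |389 − 377| = 12.
DWL = ½ · t · |ΔQ| = ½ · 7 · 12 = $42.

Deadweight loss = $42.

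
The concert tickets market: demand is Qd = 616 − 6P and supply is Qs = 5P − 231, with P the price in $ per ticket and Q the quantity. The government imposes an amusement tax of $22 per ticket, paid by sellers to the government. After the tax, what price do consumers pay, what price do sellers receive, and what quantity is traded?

Consumers pay $87; sellers receive $65; quantity = 94.

Before the tax: set 616 − 6P = 5P − 231 → P* = $77, Q* = 154.
With the tax collected from sellers, supply shifts: Qs = 5(P − 22) − 231.
Solving gives Q = 94 with consumers paying $87 and sellers receiving $65 (the $22 wedge).
The less price-elastic side of the market bears the larger share of a per-unit tax.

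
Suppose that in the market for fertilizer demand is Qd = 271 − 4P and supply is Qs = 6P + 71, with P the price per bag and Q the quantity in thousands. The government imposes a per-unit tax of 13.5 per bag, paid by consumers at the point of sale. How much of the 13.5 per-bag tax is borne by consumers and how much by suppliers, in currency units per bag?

Before the tax: set 271 − 4P = 6P + 71 → P* = 20, Q* = 191.
With the tax collected from consumers, demand (in seller-price terms) shifts: Qd = 271 − 4(P + 13.5).
Solving gives Q = 158.6 with consumers paying 28.1 and suppliers receiving 14.6 (the 13.5 wedge).
Burden on consumers: 8.1; on suppliers: 5.4. (They sum to 13.5.)
The less price-elastic side of the market bears the larger share of a per-unit tax.

Consumers bear 8.1 per bag; suppliers bear 5.4 per bag.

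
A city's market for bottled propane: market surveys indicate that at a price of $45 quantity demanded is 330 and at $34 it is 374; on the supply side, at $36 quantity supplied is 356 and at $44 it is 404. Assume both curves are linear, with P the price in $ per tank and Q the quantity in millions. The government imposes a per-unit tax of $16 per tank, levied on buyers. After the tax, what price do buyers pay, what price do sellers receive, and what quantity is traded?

Buyers pay $46.6; sellers receive $30.6; quantity = 323.6.

Demand slope: (374 − 330)/(34 − 45) = -4, so Qd = 510 − 4P.
Supply slope: (404 − 356)/(44 − 36) = 6, so Qs = 6P + 140.
Without the tax, 510 − 4P = 6P + 140 gives 10P = 370, so P* = $37 and Q* = 362.
With the tax collected from buyers, demand (in seller-price terms) shifts: Qd = 510 − 4(P + 16).
New equilibrium: buyers pay $46.6, sellers receive $30.6, Q = 323.6. (Wedge: Pb − Ps = 16.)
The less price-elastic side of the market bears the larger share of a per-unit tax.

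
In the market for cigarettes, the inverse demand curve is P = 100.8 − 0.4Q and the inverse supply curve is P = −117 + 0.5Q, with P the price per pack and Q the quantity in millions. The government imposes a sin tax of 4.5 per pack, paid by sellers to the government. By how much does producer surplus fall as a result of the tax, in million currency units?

Producer surplus falls by 598.75 million.

Inverting to Q(P) form: Qd = 252 − 2.5P; Qs = 2P + 234.
Before the tax: set 252 − 2.5P = 2P + 234 → P* = 4, Q* = 242.
With the tax collected from sellers, supply shifts: Qs = 2(P − 4.5) + 234.
Solving gives Q = 237 with buyers paying 6 and sellers receiving 1.5 (the 4.5 wedge).
ΔPS is the trapezoid between Q = 237 and Q = 242 of height 2.5: ½ · (242 + 237) · 2.5 = 598.75.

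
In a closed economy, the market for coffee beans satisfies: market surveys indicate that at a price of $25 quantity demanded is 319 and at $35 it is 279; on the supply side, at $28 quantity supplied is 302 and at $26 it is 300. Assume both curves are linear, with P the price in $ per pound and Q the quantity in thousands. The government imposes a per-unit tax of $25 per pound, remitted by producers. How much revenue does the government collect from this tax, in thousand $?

Tax revenue = $7075 thousand.

Demand slope: (279 − 319)/(35 − 25) = -4, so Qd = 419 − 4P.
Supply slope: (300 − 302)/(26 − 28) = 1, so Qs = P + 274.
Without the tax, 419 − 4P = P + 274 gives 5P = 145, so P* = $29 and Q* = 303.
With the tax collected from producers, supply shifts: Qs = (P − 25) + 274.
Solving gives Q = 283 with consumers paying $34 and producers receiving $9 (the $25 wedge).
Revenue = t · Q = 25 · 283 = $7075.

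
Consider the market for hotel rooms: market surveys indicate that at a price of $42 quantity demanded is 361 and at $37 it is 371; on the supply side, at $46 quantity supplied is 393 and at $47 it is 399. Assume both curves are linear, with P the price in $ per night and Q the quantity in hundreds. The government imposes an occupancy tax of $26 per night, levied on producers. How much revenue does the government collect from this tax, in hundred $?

Demand slope: (371 − 361)/(37 − 42) = -2, so Qd = 445 − 2P.
Supply slope: (399 − 393)/(47 − 46) = 6, so Qs = 6P + 117.
Without the tax, 445 − 2P = 6P + 117 gives 8P = 328, so P* = $41 and Q* = 363.
With the tax collected from producers, supply shifts: Qs = 6(P − 26) + 117.
New equilibrium: consumers pay $60.5, producers receive $34.5, Q = 324. (Wedge: Pb − Ps = 26.)
Revenue = t · Q = 26 · 324 = $8424.

Tax revenue = $8424 hundred.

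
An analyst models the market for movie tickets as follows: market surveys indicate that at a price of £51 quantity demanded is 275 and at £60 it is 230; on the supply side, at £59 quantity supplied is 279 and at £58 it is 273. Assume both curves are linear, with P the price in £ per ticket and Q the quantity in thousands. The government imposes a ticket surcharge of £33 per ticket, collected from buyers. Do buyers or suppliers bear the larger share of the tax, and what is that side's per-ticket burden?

Buyers bear the larger share: £18 per ticket.

Demand slope: (230 − 275)/(60 − 51) = -5, so Qd = 530 − 5P.
Supply slope: (273 − 279)/(58 − 59) = 6, so Qs = 6P − 75.
Without the tax, 530 − 5P = 6P − 75 gives 11P = 605, so P* = £55 and Q* = 255.
With the tax collected from buyers, demand (in seller-price terms) shifts: Qd = 530 − 5(P + 33).
Solving gives Q = 165 with buyers paying £73 and suppliers receiving £40 (the £33 wedge).
Per-ticket burden: buyers £18, suppliers £15.
Buyers take the larger share because demand is less price-elastic here (demand slope 5 vs supply slope 6).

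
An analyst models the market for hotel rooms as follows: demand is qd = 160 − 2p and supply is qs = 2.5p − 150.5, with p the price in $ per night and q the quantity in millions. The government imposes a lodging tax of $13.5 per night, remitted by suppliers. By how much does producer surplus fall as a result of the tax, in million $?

Before the tax: set 160 − 2p = 2.5p − 150.5 → p* = $69, q* = 22.
With the tax collected from suppliers, supply shifts: qs = 2.5(p − 13.5) − 150.5.
Solving gives q = 7 with consumers paying $76.5 and suppliers receiving $63 (the $13.5 wedge).
ΔPS is the trapezoid between Q = 7 and Q = 22 of height $6: ½ · (22 + 7) · 6 = $87.

Producer surplus falls by $87 million.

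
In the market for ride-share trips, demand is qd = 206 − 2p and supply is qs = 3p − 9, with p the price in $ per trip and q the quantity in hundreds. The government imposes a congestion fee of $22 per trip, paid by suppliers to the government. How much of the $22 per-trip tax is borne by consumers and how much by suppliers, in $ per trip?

Consumers bear $13.2 per trip; suppliers bear $8.8 per trip.

Without the tax, 206 − 2p = 3p − 9 gives 5p = 215, so p* = $43 and q* = 120.
With the tax collected from suppliers, supply shifts: qs = 3(p − 22) − 9.
New equilibrium: consumers pay $56.2, suppliers receive $34.2, q = 93.6. (Wedge: pb − ps = 22.)
Burden on consumers: $13.2; on suppliers: $8.8. (They sum to $22.)
The less price-elastic side of the market bears the larger share of a per-unit tax.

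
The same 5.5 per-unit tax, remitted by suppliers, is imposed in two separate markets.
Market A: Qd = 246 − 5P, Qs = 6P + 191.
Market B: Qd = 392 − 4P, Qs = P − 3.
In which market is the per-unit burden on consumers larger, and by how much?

Market A, by 1.9.

Market A: pre-tax P* = 5, Q* = 221; post-tax Q = 206; per-unit burden on consumers = 3.
Market B: pre-tax P* = 79, Q* = 76; post-tax Q = 71.6; per-unit burden on consumers = 1.1.
Difference: 3 vs 1.1 → market A is larger by 1.9.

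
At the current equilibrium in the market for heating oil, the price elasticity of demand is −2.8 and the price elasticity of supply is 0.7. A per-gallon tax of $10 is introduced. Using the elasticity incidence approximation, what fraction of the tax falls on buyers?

Incidence ratio: buyers' share ≈ εs / (εs + |εd|) = 0.7 / (0.7 + 2.8) = 0.2.
Supply is the less elastic side, so buyers bear the smaller share.

Buyers' share ≈ 0.2.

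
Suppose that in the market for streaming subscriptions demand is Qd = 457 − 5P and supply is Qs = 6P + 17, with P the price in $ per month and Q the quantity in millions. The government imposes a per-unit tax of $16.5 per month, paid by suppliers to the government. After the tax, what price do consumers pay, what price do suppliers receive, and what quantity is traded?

Consumers pay $49; suppliers receive $32.5; quantity = 212.

Without the tax, 457 − 5P = 6P + 17 gives 11P = 440, so P* = $40 and Q* = 257.
With the tax collected from suppliers, supply shifts: Qs = 6(P − 16.5) + 17.
Solving gives Q = 212 with consumers paying $49 and suppliers receiving $32.5 (the $16.5 wedge).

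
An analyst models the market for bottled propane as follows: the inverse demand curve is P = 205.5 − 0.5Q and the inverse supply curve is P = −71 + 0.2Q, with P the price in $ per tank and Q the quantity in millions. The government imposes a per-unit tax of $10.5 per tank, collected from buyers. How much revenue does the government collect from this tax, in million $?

Inverting to Q(P) form: Qd = 411 − 2P; Qs = 5P + 355.
Before the tax: set 411 − 2P = 5P + 355 → P* = $8, Q* = 395.
With the tax collected from buyers, demand (in seller-price terms) shifts: Qd = 411 − 2(P + 10.5).
Solving gives Q = 380 with buyers paying $15.5 and sellers receiving $5 (the $10.5 wedge).
Revenue = t · Q = 10.5 · 380 = $3990.

Tax revenue = $3990 million.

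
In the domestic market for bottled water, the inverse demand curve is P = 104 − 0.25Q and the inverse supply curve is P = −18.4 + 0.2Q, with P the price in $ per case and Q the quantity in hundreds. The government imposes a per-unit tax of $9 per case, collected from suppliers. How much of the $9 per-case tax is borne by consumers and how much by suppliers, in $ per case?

Inverting to Q(P) form: Qd = 416 − 4P; Qs = 5P + 92.
Without the tax, 416 − 4P = 5P + 92 gives 9P = 324, so P* = $36 and Q* = 272.
With the tax collected from suppliers, supply shifts: Qs = 5(P − 9) + 92.
New equilibrium: consumers pay $41, suppliers receive $32, Q = 252. (Wedge: Pb − Ps = 9.)
Burden on consumers: $5; on suppliers: $4. (They sum to $9.)

Consumers bear $5 per case; suppliers bear $4 per case.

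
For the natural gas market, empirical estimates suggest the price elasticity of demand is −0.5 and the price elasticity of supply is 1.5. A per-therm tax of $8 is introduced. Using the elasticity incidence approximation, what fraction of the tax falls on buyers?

Incidence ratio: buyers' share ≈ εs / (εs + |εd|) = 1.5 / (1.5 + 0.5) = 0.75.
Supply is the more elastic side, so buyers bear the larger share.

Buyers' share ≈ 0.75.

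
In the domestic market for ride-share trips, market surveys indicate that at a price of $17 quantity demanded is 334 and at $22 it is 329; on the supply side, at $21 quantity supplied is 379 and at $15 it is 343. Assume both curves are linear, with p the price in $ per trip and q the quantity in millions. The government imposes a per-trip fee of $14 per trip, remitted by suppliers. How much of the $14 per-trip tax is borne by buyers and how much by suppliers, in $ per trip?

Demand slope: (329 − 334)/(22 − 17) = -1, so qd = 351 − p.
Supply slope: (343 − 379)/(15 − 21) = 6, so qs = 6p + 253.
Without the tax, 351 − p = 6p + 253 gives 7p = 98, so p* = $14 and q* = 337.
With the tax collected from suppliers, supply shifts: qs = 6(p − 14) + 253.
New equilibrium: buyers pay $26, suppliers receive $12, q = 325. (Wedge: pb − ps = 14.)
Burden on buyers: $12; on suppliers: $2. (They sum to $14.)
The less price-elastic side of the market bears the larger share of a per-unit tax.

Buyers bear $12 per trip; suppliers bear $2 per trip.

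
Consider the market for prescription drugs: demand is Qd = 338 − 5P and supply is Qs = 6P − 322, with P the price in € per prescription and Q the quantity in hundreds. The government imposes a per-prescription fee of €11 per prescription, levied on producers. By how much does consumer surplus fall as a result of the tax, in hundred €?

Without the tax, 338 − 5P = 6P − 322 gives 11P = 660, so P* = €60 and Q* = 38.
With the tax collected from producers, supply shifts: Qs = 6(P − 11) − 322.
New equilibrium: consumers pay €66, producers receive €55, Q = 8. (Wedge: Pb − Ps = 11.)
ΔCS is the trapezoid between Q = 8 and Q = 38 of height €6: ½ · (38 + 8) · 6 = €138.

Consumer surplus falls by €138 hundred.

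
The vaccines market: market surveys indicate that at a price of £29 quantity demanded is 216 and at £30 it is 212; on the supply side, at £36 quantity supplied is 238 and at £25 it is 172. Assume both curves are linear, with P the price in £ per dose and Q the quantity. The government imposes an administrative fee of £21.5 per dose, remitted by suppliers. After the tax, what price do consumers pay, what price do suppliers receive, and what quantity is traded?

Consumers pay £43.9; suppliers receive £22.4; quantity = 156.4.

Demand slope: (212 − 216)/(30 − 29) = -4, so Qd = 332 − 4P.
Supply slope: (172 − 238)/(25 − 36) = 6, so Qs = 6P + 22.
Before the tax: set 332 − 4P = 6P + 22 → P* = £31, Q* = 208.
With the tax collected from suppliers, supply shifts: Qs = 6(P − 21.5) + 22.
New equilibrium: consumers pay £43.9, suppliers receive £22.4, Q = 156.4. (Wedge: Pb − Ps = 21.5.)
The less price-elastic side of the market bears the larger share of a per-unit tax.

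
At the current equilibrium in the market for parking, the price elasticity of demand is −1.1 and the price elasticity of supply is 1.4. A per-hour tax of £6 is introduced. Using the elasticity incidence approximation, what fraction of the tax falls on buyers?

Incidence ratio: buyers' share ≈ εs / (εs + |εd|) = 1.4 / (1.4 + 1.1) = 0.56.
Supply is the more elastic side, so buyers bear the larger share.

Buyers' share ≈ 0.56.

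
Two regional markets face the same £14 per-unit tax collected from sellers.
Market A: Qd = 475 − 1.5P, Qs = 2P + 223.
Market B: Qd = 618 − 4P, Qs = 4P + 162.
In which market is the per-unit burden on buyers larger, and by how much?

Market A: pre-tax P* = £72, Q* = 367; post-tax Q = 355; per-unit burden on buyers = £8.
Market B: pre-tax P* = £57, Q* = 390; post-tax Q = 362; per-unit burden on buyers = £7.
Difference: £8 vs £7 → market A is larger by £1.

Market A, by £1.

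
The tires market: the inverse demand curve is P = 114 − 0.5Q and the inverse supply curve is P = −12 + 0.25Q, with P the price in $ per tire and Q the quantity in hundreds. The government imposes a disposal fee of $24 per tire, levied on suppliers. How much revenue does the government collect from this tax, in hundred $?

Tax revenue = $3264 hundred.

Rewrite in direct form: Qd = 228 − 2P and Qs = 4P + 48.
Without the tax, 228 − 2P = 4P + 48 gives 6P = 180, so P* = $30 and Q* = 168.
With the tax collected from suppliers, supply shifts: Qs = 4(P − 24) + 48.
Solving gives Q = 136 with buyers paying $46 and suppliers receiving $22 (the $24 wedge).
Revenue = t · Q = 24 · 136 = $3264.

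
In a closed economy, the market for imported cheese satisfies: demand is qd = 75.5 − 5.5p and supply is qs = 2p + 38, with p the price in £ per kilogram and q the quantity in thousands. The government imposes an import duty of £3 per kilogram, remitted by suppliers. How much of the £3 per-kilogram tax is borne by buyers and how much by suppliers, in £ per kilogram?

Buyers bear £0.8 per kilogram; suppliers bear £2.2 per kilogram.

Before the tax: set 75.5 − 5.5p = 2p + 38 → p* = £5, q* = 48.
With the tax collected from suppliers, supply shifts: qs = 2(p − 3) + 38.
Solving gives q = 43.6 with buyers paying £5.8 and suppliers receiving £2.8 (the £3 wedge).
Burden on buyers: £0.8; on suppliers: £2.2. (They sum to £3.)
The less price-elastic side of the market bears the larger share of a per-unit tax.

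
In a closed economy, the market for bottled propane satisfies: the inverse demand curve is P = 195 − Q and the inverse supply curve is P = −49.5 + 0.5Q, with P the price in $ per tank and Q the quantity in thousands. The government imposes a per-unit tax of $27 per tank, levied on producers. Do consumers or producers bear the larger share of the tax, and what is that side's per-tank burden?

Inverting to Q(P) form: Qd = 195 − P; Qs = 2P + 99.
Without the tax, 195 − P = 2P + 99 gives 3P = 96, so P* = $32 and Q* = 163.
With the tax collected from producers, supply shifts: Qs = 2(P − 27) + 99.
New equilibrium: consumers pay $50, producers receive $23, Q = 145. (Wedge: Pb − Ps = 27.)
Per-tank burden: consumers $18, producers $9.
Consumers take the larger share because demand is less price-elastic here (demand slope 1 vs supply slope 2).

Consumers bear the larger share: $18 per tank.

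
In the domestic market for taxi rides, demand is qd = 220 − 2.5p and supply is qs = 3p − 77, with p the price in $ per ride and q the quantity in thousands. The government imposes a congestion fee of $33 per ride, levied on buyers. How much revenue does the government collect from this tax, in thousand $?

Tax revenue = $1320 thousand.

Before the tax: set 220 − 2.5p = 3p − 77 → p* = $54, q* = 85.
With the tax collected from buyers, demand (in seller-price terms) shifts: qd = 220 − 2.5(p + 33).
Solving gives q = 40 with buyers paying $72 and suppliers receiving $39 (the $33 wedge).
Revenue = t · Q = 33 · 40 = $1320.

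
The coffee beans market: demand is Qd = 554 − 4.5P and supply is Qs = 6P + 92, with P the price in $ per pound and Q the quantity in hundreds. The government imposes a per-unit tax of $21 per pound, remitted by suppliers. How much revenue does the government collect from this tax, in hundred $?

Before the tax: set 554 − 4.5P = 6P + 92 → P* = $44, Q* = 356.
With the tax collected from suppliers, supply shifts: Qs = 6(P − 21) + 92.
Solving gives Q = 302 with buyers paying $56 and suppliers receiving $35 (the $21 wedge).
Revenue = t · Q = 21 · 302 = $6342.

Tax revenue = $6342 hundred.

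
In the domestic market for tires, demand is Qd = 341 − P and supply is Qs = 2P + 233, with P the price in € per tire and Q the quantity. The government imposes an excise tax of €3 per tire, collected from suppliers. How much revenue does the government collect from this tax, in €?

Tax revenue = €909.

Before the tax: set 341 − P = 2P + 233 → P* = €36, Q* = 305.
With the tax collected from suppliers, supply shifts: Qs = 2(P − 3) + 233.
New equilibrium: buyers pay €38, suppliers receive €35, Q = 303. (Wedge: Pb − Ps = 3.)
Revenue = t · Q = 3 · 303 = €909.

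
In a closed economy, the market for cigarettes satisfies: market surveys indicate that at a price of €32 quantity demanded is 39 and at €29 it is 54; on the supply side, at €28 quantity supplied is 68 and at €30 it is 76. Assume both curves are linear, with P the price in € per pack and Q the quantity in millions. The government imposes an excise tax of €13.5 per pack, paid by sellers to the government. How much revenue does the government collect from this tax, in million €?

Tax revenue = €459 million.

Demand slope: (54 − 39)/(29 − 32) = -5, so Qd = 199 − 5P.
Supply slope: (76 − 68)/(30 − 28) = 4, so Qs = 4P − 44.
Before the tax: set 199 − 5P = 4P − 44 → P* = €27, Q* = 64.
With the tax collected from sellers, supply shifts: Qs = 4(P − 13.5) − 44.
New equilibrium: consumers pay €33, sellers receive €19.5, Q = 34. (Wedge: Pb − Ps = 13.5.)
Revenue = t · Q = 13.5 · 34 = €459.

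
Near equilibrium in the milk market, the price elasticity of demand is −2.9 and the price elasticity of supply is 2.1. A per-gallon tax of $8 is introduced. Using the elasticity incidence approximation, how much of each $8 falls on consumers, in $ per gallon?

Consumers bear ≈ $3.36 per gallon.

Incidence ratio: consumers' share ≈ εs / (εs + |εd|) = 2.1 / (2.1 + 2.9) = 0.42.
So consumers bear ≈ 0.42 × $8 = $3.36; producers bear $4.64.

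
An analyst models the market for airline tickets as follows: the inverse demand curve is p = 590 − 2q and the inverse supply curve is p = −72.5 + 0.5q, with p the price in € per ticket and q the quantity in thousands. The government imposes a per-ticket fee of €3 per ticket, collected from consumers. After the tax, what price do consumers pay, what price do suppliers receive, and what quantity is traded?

Rewrite in direct form: qd = 295 − 0.5p and qs = 2p + 145.
Without the tax, 295 − 0.5p = 2p + 145 gives 2.5p = 150, so p* = €60 and q* = 265.
With the tax collected from consumers, demand (in seller-price terms) shifts: qd = 295 − 0.5(p + 3).
Solving gives q = 263.8 with consumers paying €62.4 and suppliers receiving €59.4 (the €3 wedge).

Consumers pay €62.4; suppliers receive €59.4; quantity = 263.8.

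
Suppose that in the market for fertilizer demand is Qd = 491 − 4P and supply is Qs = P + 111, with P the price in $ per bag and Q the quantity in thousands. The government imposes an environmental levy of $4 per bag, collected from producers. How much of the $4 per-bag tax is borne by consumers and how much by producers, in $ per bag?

Before the tax: set 491 − 4P = P + 111 → P* = $76, Q* = 187.
With the tax collected from producers, supply shifts: Qs = (P − 4) + 111.
New equilibrium: consumers pay $76.8, producers receive $72.8, Q = 183.8. (Wedge: Pb − Ps = 4.)
Burden on consumers: $0.8; on producers: $3.2. (They sum to $4.)

Consumers bear $0.8 per bag; producers bear $3.2 per bag.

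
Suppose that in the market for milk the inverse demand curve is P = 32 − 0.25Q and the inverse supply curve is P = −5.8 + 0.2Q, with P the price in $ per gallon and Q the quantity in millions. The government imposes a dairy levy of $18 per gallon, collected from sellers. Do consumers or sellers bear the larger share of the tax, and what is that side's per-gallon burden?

Consumers bear the larger share: $10 per gallon.

Rewrite in direct form: Qd = 128 − 4P and Qs = 5P + 29.
Before the tax: set 128 − 4P = 5P + 29 → P* = $11, Q* = 84.
With the tax collected from sellers, supply shifts: Qs = 5(P − 18) + 29.
Solving gives Q = 44 with consumers paying $21 and sellers receiving $3 (the $18 wedge).
Per-gallon burden: consumers $10, sellers $8.
Consumers take the larger share because demand is less price-elastic here (demand slope 4 vs supply slope 5).
The less price-elastic side of the market bears the larger share of a per-unit tax.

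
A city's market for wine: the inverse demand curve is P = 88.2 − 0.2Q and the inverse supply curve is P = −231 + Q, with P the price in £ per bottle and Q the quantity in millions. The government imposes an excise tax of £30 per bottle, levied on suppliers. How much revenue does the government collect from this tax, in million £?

Inverting to Q(P) form: Qd = 441 − 5P; Qs = P + 231.
Before the tax: set 441 − 5P = P + 231 → P* = £35, Q* = 266.
With the tax collected from suppliers, supply shifts: Qs = (P − 30) + 231.
New equilibrium: buyers pay £40, suppliers receive £10, Q = 241. (Wedge: Pb − Ps = 30.)
Revenue = t · Q = 30 · 241 = £7230.

Tax revenue = £7230 million.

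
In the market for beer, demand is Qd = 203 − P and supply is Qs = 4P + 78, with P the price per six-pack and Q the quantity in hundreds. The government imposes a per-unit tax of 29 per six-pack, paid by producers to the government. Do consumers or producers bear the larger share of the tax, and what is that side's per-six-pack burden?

Without the tax, 203 − P = 4P + 78 gives 5P = 125, so P* = 25 and Q* = 178.
With the tax collected from producers, supply shifts: Qs = 4(P − 29) + 78.
New equilibrium: consumers pay 48.2, producers receive 19.2, Q = 154.8. (Wedge: Pb − Ps = 29.)
Per-six-pack burden: consumers 23.2, producers 5.8.
Consumers take the larger share because demand is less price-elastic here (demand slope 1 vs supply slope 4).
The less price-elastic side of the market bears the larger share of a per-unit tax.

Consumers bear the larger share: 23.2 per six-pack.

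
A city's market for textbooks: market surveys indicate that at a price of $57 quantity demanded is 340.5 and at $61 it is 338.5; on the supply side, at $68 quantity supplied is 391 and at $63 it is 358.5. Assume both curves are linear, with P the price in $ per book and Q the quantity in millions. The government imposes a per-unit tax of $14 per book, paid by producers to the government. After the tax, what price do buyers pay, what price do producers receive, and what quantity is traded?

Demand slope: (338.5 − 340.5)/(61 − 57) = -0.5, so Qd = 369 − 0.5P.
Supply slope: (358.5 − 391)/(63 − 68) = 6.5, so Qs = 6.5P − 51.
Before the tax: set 369 − 0.5P = 6.5P − 51 → P* = $60, Q* = 339.
With the tax collected from producers, supply shifts: Qs = 6.5(P − 14) − 51.
New equilibrium: buyers pay $73, producers receive $59, Q = 332.5. (Wedge: Pb − Ps = 14.)

Buyers pay $73; producers receive $59; quantity = 332.5.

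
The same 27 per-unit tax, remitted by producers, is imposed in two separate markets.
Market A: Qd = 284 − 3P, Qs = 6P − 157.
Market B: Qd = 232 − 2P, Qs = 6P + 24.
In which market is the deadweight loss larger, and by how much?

Market A, by 182.25.

Market A: pre-tax P* = 49, Q* = 137; post-tax Q = 83; deadweight loss = 729.
Market B: pre-tax P* = 26, Q* = 180; post-tax Q = 139.5; deadweight loss = 546.75.
Difference: 729 vs 546.75 → market A is larger by 182.25.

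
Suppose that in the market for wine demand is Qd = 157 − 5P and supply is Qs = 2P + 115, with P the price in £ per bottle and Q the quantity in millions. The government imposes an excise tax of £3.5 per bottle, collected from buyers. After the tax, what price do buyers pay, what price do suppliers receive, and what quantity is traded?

Without the tax, 157 − 5P = 2P + 115 gives 7P = 42, so P* = £6 and Q* = 127.
With the tax collected from buyers, demand (in seller-price terms) shifts: Qd = 157 − 5(P + 3.5).
New equilibrium: buyers pay £7, suppliers receive £3.5, Q = 122. (Wedge: Pb − Ps = 3.5.)
The less price-elastic side of the market bears the larger share of a per-unit tax.

Buyers pay £7; suppliers receive £3.5; quantity = 122.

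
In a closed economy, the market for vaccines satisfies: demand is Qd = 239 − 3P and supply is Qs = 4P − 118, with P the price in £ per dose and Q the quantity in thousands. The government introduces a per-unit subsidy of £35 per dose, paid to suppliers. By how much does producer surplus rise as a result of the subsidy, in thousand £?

Producer surplus rises by £1740 thousand.

Before the subsidy: set 239 − 3P = 4P − 118 → P* = £51, Q* = 86.
With a per-unit subsidy paid to suppliers, each receives P + 35 per unit sold, so supply becomes Qs = 4(P + 35) − 118.
New equilibrium: consumers pay £31, suppliers receive £66, Q = 146. (Wedge: Pb − Ps = −35.)
ΔPS is the trapezoid between Q = 146 and Q = 86 of height £15: ½ · (86 + 146) · 15 = £1740.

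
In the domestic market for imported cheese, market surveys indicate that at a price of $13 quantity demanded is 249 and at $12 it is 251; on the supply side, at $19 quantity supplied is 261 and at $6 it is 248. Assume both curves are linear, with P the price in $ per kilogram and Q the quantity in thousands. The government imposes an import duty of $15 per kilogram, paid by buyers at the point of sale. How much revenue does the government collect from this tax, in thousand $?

Tax revenue = $3645 thousand.

Demand slope: (251 − 249)/(12 − 13) = -2, so Qd = 275 − 2P.
Supply slope: (248 − 261)/(6 − 19) = 1, so Qs = P + 242.
Before the tax: set 275 − 2P = P + 242 → P* = $11, Q* = 253.
With the tax collected from buyers, demand (in seller-price terms) shifts: Qd = 275 − 2(P + 15).
New equilibrium: buyers pay $16, suppliers receive $1, Q = 243. (Wedge: Pb − Ps = 15.)
Revenue = t · Q = 15 · 243 = $3645.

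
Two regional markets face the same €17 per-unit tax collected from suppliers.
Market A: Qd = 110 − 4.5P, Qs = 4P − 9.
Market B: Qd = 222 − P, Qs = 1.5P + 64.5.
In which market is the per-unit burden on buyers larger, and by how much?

Market A: pre-tax P* = €14, Q* = 47; post-tax Q = 11; per-unit burden on buyers = €8.
Market B: pre-tax P* = €63, Q* = 159; post-tax Q = 148.8; per-unit burden on buyers = €10.2.
Difference: €8 vs €10.2 → market B is larger by €2.2.

Market B, by €2.2.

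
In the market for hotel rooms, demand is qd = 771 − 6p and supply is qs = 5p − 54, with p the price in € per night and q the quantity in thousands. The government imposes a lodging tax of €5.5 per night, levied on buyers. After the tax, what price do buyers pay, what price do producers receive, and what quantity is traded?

Without the tax, 771 − 6p = 5p − 54 gives 11p = 825, so p* = €75 and q* = 321.
With the tax collected from buyers, demand (in seller-price terms) shifts: qd = 771 − 6(p + 5.5).
New equilibrium: buyers pay €77.5, producers receive €72, q = 306. (Wedge: pb − ps = 5.5.)

Buyers pay €77.5; producers receive €72; quantity = 306.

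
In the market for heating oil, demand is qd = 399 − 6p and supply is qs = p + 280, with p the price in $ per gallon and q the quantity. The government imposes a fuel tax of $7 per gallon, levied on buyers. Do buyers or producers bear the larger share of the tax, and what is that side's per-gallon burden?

Producers bear the larger share: $6 per gallon.

Without the tax, 399 − 6p = p + 280 gives 7p = 119, so p* = $17 and q* = 297.
With the tax collected from buyers, demand (in seller-price terms) shifts: qd = 399 − 6(p + 7).
New equilibrium: buyers pay $18, producers receive $11, q = 291. (Wedge: pb − ps = 7.)
Per-gallon burden: buyers $1, producers $6.
Producers take the larger share because supply is less price-elastic here (demand slope 6 vs supply slope 1).
The less price-elastic side of the market bears the larger share of a per-unit tax.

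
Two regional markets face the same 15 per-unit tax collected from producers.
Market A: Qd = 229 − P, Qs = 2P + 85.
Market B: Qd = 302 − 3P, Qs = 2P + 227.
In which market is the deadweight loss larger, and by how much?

Market A: pre-tax P* = 48, Q* = 181; post-tax Q = 171; deadweight loss = 75.
Market B: pre-tax P* = 15, Q* = 257; post-tax Q = 239; deadweight loss = 135.
Difference: 75 vs 135 → market B is larger by 60.

Market B, by 60.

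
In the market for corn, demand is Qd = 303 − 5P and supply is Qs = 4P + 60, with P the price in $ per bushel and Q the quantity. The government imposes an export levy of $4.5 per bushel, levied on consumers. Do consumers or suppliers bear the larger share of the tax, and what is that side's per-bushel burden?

Before the tax: set 303 − 5P = 4P + 60 → P* = $27, Q* = 168.
With the tax collected from consumers, demand (in seller-price terms) shifts: Qd = 303 − 5(P + 4.5).
Solving gives Q = 158 with consumers paying $29 and suppliers receiving $24.5 (the $4.5 wedge).
Per-bushel burden: consumers $2, suppliers $2.5.
Suppliers take the larger share because supply is less price-elastic here (demand slope 5 vs supply slope 4).
The less price-elastic side of the market bears the larger share of a per-unit tax.

Suppliers bear the larger share: $2.5 per bushel.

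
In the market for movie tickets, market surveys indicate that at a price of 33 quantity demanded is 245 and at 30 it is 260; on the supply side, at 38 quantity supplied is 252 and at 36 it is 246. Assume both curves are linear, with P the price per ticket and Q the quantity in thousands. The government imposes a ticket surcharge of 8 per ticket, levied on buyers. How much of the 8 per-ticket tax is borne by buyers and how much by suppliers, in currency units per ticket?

Buyers bear 3 per ticket; suppliers bear 5 per ticket.

Demand slope: (260 − 245)/(30 − 33) = -5, so Qd = 410 − 5P.
Supply slope: (246 − 252)/(36 − 38) = 3, so Qs = 3P + 138.
Without the tax, 410 − 5P = 3P + 138 gives 8P = 272, so P* = 34 and Q* = 240.
With the tax collected from buyers, demand (in seller-price terms) shifts: Qd = 410 − 5(P + 8).
Solving gives Q = 225 with buyers paying 37 and suppliers receiving 29 (the 8 wedge).
Burden on buyers: 3; on suppliers: 5. (They sum to 8.)
The less price-elastic side of the market bears the larger share of a per-unit tax.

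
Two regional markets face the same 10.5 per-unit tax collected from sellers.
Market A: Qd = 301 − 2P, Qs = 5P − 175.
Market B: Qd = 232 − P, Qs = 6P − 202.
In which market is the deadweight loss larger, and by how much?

Market A: pre-tax P* = 68, Q* = 165; post-tax Q = 150; deadweight loss = 78.75.
Market B: pre-tax P* = 62, Q* = 170; post-tax Q = 161; deadweight loss = 47.25.
Difference: 78.75 vs 47.25 → market A is larger by 31.5.

Market A, by 31.5.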